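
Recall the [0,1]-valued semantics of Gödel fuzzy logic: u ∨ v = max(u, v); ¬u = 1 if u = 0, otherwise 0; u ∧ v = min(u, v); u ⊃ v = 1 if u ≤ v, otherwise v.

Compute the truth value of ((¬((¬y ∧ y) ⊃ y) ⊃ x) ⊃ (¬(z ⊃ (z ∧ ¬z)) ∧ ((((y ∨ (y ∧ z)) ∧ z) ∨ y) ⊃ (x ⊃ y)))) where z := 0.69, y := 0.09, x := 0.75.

1.00

¬y: Gödel ¬ of 0.09 = 0 (operand ≠ 0)
(¬y ∧ y) = min(0, 0.09) = 0
((¬y ∧ y) ⊃ y): 0 ≤ 0.09, so result = 1
¬((¬y ∧ y) ⊃ y): Gödel ¬ of 1 = 0 (operand ≠ 0)
(¬((¬y ∧ y) ⊃ y) ⊃ x): 0 ≤ 0.75, so result = 1
¬z: Gödel ¬ of 0.69 = 0 (operand ≠ 0)
(z ∧ ¬z) = min(0.69, 0) = 0
(z ⊃ (z ∧ ¬z)): 0.69 > 0, so result = 0
¬(z ⊃ (z ∧ ¬z)): Gödel ¬ of 0 = 1 (operand is 0)
(y ∧ z) = min(0.09, 0.69) = 0.09
(y ∨ (y ∧ z)) = max(0.09, 0.09) = 0.09
((y ∨ (y ∧ z)) ∧ z) = min(0.09, 0.69) = 0.09
(((y ∨ (y ∧ z)) ∧ z) ∨ y) = max(0.09, 0.09) = 0.09
(x ⊃ y): 0.75 > 0.09, so result = 0.09
((((y ∨ (y ∧ z)) ∧ z) ∨ y) ⊃ (x ⊃ y)): 0.09 ≤ 0.09, so result = 1
(¬(z ⊃ (z ∧ ¬z)) ∧ ((((y ∨ (y ∧ z)) ∧ z) ∨ y) ⊃ (x ⊃ y))) = min(1, 1) = 1
((¬((¬y ∧ y) ⊃ y) ⊃ x) ⊃ (¬(z ⊃ (z ∧ ¬z)) ∧ ((((y ∨ (y ∧ z)) ∧ z) ∨ y) ⊃ (x ⊃ y)))): 1 ≤ 1, so result = 1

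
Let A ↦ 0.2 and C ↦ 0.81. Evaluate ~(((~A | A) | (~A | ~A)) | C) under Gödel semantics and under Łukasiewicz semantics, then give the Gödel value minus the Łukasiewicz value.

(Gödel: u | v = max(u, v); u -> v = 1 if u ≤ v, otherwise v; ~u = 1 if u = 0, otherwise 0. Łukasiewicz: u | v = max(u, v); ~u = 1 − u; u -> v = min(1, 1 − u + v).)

Gödel evaluation:
  ~A: Gödel ¬ of 0.2 = 0 (operand ≠ 0)
  (~A | A) = max(0, 0.2) = 0.2
  ~A: Gödel ¬ of 0.2 = 0 (operand ≠ 0)
  ~A: Gödel ¬ of 0.2 = 0 (operand ≠ 0)
  (~A | ~A) = max(0, 0) = 0
  ((~A | A) | (~A | ~A)) = max(0.2, 0) = 0.2
  (((~A | A) | (~A | ~A)) | C) = max(0.2, 0.81) = 0.81
  ~(((~A | A) | (~A | ~A)) | C): Gödel ¬ of 0.81 = 0 (operand ≠ 0)
  Gödel value = 0
Łukasiewicz evaluation:
  ~A: Łukasiewicz ¬ gives 1 − 0.2 = 0.8
  (~A | A) = max(0.8, 0.2) = 0.8
  ~A: Łukasiewicz ¬ gives 1 − 0.2 = 0.8
  ~A: Łukasiewicz ¬ gives 1 − 0.2 = 0.8
  (~A | ~A) = max(0.8, 0.8) = 0.8
  ((~A | A) | (~A | ~A)) = max(0.8, 0.8) = 0.8
  (((~A | A) | (~A | ~A)) | C) = max(0.8, 0.81) = 0.81
  ~(((~A | A) | (~A | ~A)) | C): Łukasiewicz ¬ gives 1 − 0.81 = 0.19
  Łukasiewicz value = 0.19
Difference: 0 − 0.19 = -0.19

-0.19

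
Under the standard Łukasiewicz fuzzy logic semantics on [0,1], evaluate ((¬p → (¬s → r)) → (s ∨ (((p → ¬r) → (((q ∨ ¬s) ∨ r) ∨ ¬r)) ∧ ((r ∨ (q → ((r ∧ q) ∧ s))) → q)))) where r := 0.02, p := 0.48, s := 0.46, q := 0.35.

0.72

¬p: Łukasiewicz ¬ gives 1 − 0.48 = 0.52
¬s: Łukasiewicz ¬ gives 1 − 0.46 = 0.54
(¬s → r): min(1, 1 − 0.54 + 0.02) = 0.48
(¬p → (¬s → r)): min(1, 1 − 0.52 + 0.48) = 0.96
¬r: Łukasiewicz ¬ gives 1 − 0.02 = 0.98
(p → ¬r): min(1, 1 − 0.48 + 0.98) = 1
¬s: Łukasiewicz ¬ gives 1 − 0.46 = 0.54
(q ∨ ¬s) = max(0.35, 0.54) = 0.54
((q ∨ ¬s) ∨ r) = max(0.54, 0.02) = 0.54
¬r: Łukasiewicz ¬ gives 1 − 0.02 = 0.98
(((q ∨ ¬s) ∨ r) ∨ ¬r) = max(0.54, 0.98) = 0.98
((p → ¬r) → (((q ∨ ¬s) ∨ r) ∨ ¬r)): min(1, 1 − 1 + 0.98) = 0.98
(r ∧ q) = min(0.02, 0.35) = 0.02
((r ∧ q) ∧ s) = min(0.02, 0.46) = 0.02
(q → ((r ∧ q) ∧ s)): min(1, 1 − 0.35 + 0.02) = 0.67
(r ∨ (q → ((r ∧ q) ∧ s))) = max(0.02, 0.67) = 0.67
((r ∨ (q → ((r ∧ q) ∧ s))) → q): min(1, 1 − 0.67 + 0.35) = 0.68
(((p → ¬r) → (((q ∨ ¬s) ∨ r) ∨ ¬r)) ∧ ((r ∨ (q → ((r ∧ q) ∧ s))) → q)) = min(0.98, 0.68) = 0.68
(s ∨ (((p → ¬r) → (((q ∨ ¬s) ∨ r) ∨ ¬r)) ∧ ((r ∨ (q → ((r ∧ q) ∧ s))) → q))) = max(0.46, 0.68) = 0.68
((¬p → (¬s → r)) → (s ∨ (((p → ¬r) → (((q ∨ ¬s) ∨ r) ∨ ¬r)) ∧ ((r ∨ (q → ((r ∧ q) ∧ s))) → q)))): min(1, 1 − 0.96 + 0.68) = 0.72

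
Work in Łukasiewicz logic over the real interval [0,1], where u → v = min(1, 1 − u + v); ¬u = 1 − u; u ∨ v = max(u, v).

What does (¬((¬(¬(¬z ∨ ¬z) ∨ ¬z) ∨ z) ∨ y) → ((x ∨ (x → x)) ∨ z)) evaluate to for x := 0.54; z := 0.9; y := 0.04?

1.00

¬z: Łukasiewicz ¬ gives 1 − 0.9 = 0.1
¬z: Łukasiewicz ¬ gives 1 − 0.9 = 0.1
(¬z ∨ ¬z) = max(0.1, 0.1) = 0.1
¬(¬z ∨ ¬z): Łukasiewicz ¬ gives 1 − 0.1 = 0.9
¬z: Łukasiewicz ¬ gives 1 − 0.9 = 0.1
(¬(¬z ∨ ¬z) ∨ ¬z) = max(0.9, 0.1) = 0.9
¬(¬(¬z ∨ ¬z) ∨ ¬z): Łukasiewicz ¬ gives 1 − 0.9 = 0.1
(¬(¬(¬z ∨ ¬z) ∨ ¬z) ∨ z) = max(0.1, 0.9) = 0.9
((¬(¬(¬z ∨ ¬z) ∨ ¬z) ∨ z) ∨ y) = max(0.9, 0.04) = 0.9
¬((¬(¬(¬z ∨ ¬z) ∨ ¬z) ∨ z) ∨ y): Łukasiewicz ¬ gives 1 − 0.9 = 0.1
(x → x): min(1, 1 − 0.54 + 0.54) = 1
(x ∨ (x → x)) = max(0.54, 1) = 1
((x ∨ (x → x)) ∨ z) = max(1, 0.9) = 1
(¬((¬(¬(¬z ∨ ¬z) ∨ ¬z) ∨ z) ∨ y) → ((x ∨ (x → x)) ∨ z)): min(1, 1 − 0.1 + 1) = 1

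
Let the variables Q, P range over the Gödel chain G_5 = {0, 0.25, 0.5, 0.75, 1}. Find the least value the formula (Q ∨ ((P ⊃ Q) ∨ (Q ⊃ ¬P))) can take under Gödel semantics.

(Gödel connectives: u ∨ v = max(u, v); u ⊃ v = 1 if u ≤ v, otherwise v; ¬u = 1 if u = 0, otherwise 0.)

0.25

The minimum is attained at Q = 0.25, P = 0.5:
  (P ⊃ Q): 0.5 > 0.25, so result = 0.25
  ¬P: Gödel ¬ of 0.5 = 0 (operand ≠ 0)
  (Q ⊃ ¬P): 0.25 > 0, so result = 0
  ((P ⊃ Q) ∨ (Q ⊃ ¬P)) = max(0.25, 0) = 0.25
  (Q ∨ ((P ⊃ Q) ∨ (Q ⊃ ¬P))) = max(0.25, 0.25) = 0.25
Checking all 25 assignments confirms none give a value below 0.25.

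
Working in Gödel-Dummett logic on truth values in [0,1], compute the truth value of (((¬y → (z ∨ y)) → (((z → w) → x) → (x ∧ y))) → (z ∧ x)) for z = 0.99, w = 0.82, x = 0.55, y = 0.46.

1.00

¬y: Gödel ¬ of 0.46 = 0 (operand ≠ 0)
(z ∨ y) = max(0.99, 0.46) = 0.99
(¬y → (z ∨ y)): 0 ≤ 0.99, so result = 1
(z → w): 0.99 > 0.82, so result = 0.82
((z → w) → x): 0.82 > 0.55, so result = 0.55
(x ∧ y) = min(0.55, 0.46) = 0.46
(((z → w) → x) → (x ∧ y)): 0.55 > 0.46, so result = 0.46
((¬y → (z ∨ y)) → (((z → w) → x) → (x ∧ y))): 1 > 0.46, so result = 0.46
(z ∧ x) = min(0.99, 0.55) = 0.55
(((¬y → (z ∨ y)) → (((z → w) → x) → (x ∧ y))) → (z ∧ x)): 0.46 ≤ 0.55, so result = 1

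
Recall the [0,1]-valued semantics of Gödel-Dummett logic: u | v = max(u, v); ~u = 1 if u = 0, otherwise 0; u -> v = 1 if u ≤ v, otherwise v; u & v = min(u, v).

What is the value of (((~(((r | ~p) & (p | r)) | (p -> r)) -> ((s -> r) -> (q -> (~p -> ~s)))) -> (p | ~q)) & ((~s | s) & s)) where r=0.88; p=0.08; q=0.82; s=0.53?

~p: Gödel ¬ of 0.08 = 0 (operand ≠ 0)
(r | ~p) = max(0.88, 0) = 0.88
(p | r) = max(0.08, 0.88) = 0.88
((r | ~p) & (p | r)) = min(0.88, 0.88) = 0.88
(p -> r): 0.08 ≤ 0.88, so result = 1
(((r | ~p) & (p | r)) | (p -> r)) = max(0.88, 1) = 1
~(((r | ~p) & (p | r)) | (p -> r)): Gödel ¬ of 1 = 0 (operand ≠ 0)
(s -> r): 0.53 ≤ 0.88, so result = 1
~p: Gödel ¬ of 0.08 = 0 (operand ≠ 0)
~s: Gödel ¬ of 0.53 = 0 (operand ≠ 0)
(~p -> ~s): 0 ≤ 0, so result = 1
(q -> (~p -> ~s)): 0.82 ≤ 1, so result = 1
((s -> r) -> (q -> (~p -> ~s))): 1 ≤ 1, so result = 1
(~(((r | ~p) & (p | r)) | (p -> r)) -> ((s -> r) -> (q -> (~p -> ~s)))): 0 ≤ 1, so result = 1
~q: Gödel ¬ of 0.82 = 0 (operand ≠ 0)
(p | ~q) = max(0.08, 0) = 0.08
((~(((r | ~p) & (p | r)) | (p -> r)) -> ((s -> r) -> (q -> (~p -> ~s)))) -> (p | ~q)): 1 > 0.08, so result = 0.08
~s: Gödel ¬ of 0.53 = 0 (operand ≠ 0)
(~s | s) = max(0, 0.53) = 0.53
((~s | s) & s) = min(0.53, 0.53) = 0.53
(((~(((r | ~p) & (p | r)) | (p -> r)) -> ((s -> r) -> (q -> (~p -> ~s)))) -> (p | ~q)) & ((~s | s) & s)) = min(0.08, 0.53) = 0.08

0.08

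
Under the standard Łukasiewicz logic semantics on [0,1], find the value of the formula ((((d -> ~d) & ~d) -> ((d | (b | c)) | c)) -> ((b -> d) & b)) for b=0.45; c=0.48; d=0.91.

0.45

~d: Łukasiewicz ¬ gives 1 − 0.91 = 0.09
(d -> ~d): min(1, 1 − 0.91 + 0.09) = 0.18
~d: Łukasiewicz ¬ gives 1 − 0.91 = 0.09
((d -> ~d) & ~d) = min(0.18, 0.09) = 0.09
(b | c) = max(0.45, 0.48) = 0.48
(d | (b | c)) = max(0.91, 0.48) = 0.91
((d | (b | c)) | c) = max(0.91, 0.48) = 0.91
(((d -> ~d) & ~d) -> ((d | (b | c)) | c)): min(1, 1 − 0.09 + 0.91) = 1
(b -> d): min(1, 1 − 0.45 + 0.91) = 1
((b -> d) & b) = min(1, 0.45) = 0.45
((((d -> ~d) & ~d) -> ((d | (b | c)) | c)) -> ((b -> d) & b)): min(1, 1 − 1 + 0.45) = 0.45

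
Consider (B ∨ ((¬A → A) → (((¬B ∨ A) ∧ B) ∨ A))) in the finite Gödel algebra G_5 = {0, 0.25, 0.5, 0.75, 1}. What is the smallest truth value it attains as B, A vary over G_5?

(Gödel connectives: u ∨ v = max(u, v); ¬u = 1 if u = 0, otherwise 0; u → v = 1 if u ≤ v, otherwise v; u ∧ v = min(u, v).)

0.25

The minimum is attained at B = 0, A = 0.25:
  ¬A: Gödel ¬ of 0.25 = 0 (operand ≠ 0)
  (¬A → A): 0 ≤ 0.25, so result = 1
  ¬B: Gödel ¬ of 0 = 1 (operand is 0)
  (¬B ∨ A) = max(1, 0.25) = 1
  ((¬B ∨ A) ∧ B) = min(1, 0) = 0
  (((¬B ∨ A) ∧ B) ∨ A) = max(0, 0.25) = 0.25
  ((¬A → A) → (((¬B ∨ A) ∧ B) ∨ A)): 1 > 0.25, so result = 0.25
  (B ∨ ((¬A → A) → (((¬B ∨ A) ∧ B) ∨ A))) = max(0, 0.25) = 0.25
Checking all 25 assignments confirms none give a value below 0.25.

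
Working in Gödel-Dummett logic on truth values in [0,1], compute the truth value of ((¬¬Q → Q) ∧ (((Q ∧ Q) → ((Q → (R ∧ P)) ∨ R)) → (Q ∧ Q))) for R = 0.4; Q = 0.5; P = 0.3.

¬Q: Gödel ¬ of 0.5 = 0 (operand ≠ 0)
¬¬Q: Gödel ¬ of 0 = 1 (operand is 0)
(¬¬Q → Q): 1 > 0.5, so result = 0.5
(Q ∧ Q) = min(0.5, 0.5) = 0.5
(R ∧ P) = min(0.4, 0.3) = 0.3
(Q → (R ∧ P)): 0.5 > 0.3, so result = 0.3
((Q → (R ∧ P)) ∨ R) = max(0.3, 0.4) = 0.4
((Q ∧ Q) → ((Q → (R ∧ P)) ∨ R)): 0.5 > 0.4, so result = 0.4
(Q ∧ Q) = min(0.5, 0.5) = 0.5
(((Q ∧ Q) → ((Q → (R ∧ P)) ∨ R)) → (Q ∧ Q)): 0.4 ≤ 0.5, so result = 1
((¬¬Q → Q) ∧ (((Q ∧ Q) → ((Q → (R ∧ P)) ∨ R)) → (Q ∧ Q))) = min(0.5, 1) = 0.5

0.50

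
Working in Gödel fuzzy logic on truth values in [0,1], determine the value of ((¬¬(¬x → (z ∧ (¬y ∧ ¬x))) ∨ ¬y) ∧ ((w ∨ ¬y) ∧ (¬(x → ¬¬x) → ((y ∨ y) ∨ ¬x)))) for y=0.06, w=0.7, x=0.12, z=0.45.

¬x: Gödel ¬ of 0.12 = 0 (operand ≠ 0)
¬y: Gödel ¬ of 0.06 = 0 (operand ≠ 0)
¬x: Gödel ¬ of 0.12 = 0 (operand ≠ 0)
(¬y ∧ ¬x) = min(0, 0) = 0
(z ∧ (¬y ∧ ¬x)) = min(0.45, 0) = 0
(¬x → (z ∧ (¬y ∧ ¬x))): 0 ≤ 0, so result = 1
¬(¬x → (z ∧ (¬y ∧ ¬x))): Gödel ¬ of 1 = 0 (operand ≠ 0)
¬¬(¬x → (z ∧ (¬y ∧ ¬x))): Gödel ¬ of 0 = 1 (operand is 0)
¬y: Gödel ¬ of 0.06 = 0 (operand ≠ 0)
(¬¬(¬x → (z ∧ (¬y ∧ ¬x))) ∨ ¬y) = max(1, 0) = 1
¬y: Gödel ¬ of 0.06 = 0 (operand ≠ 0)
(w ∨ ¬y) = max(0.7, 0) = 0.7
¬x: Gödel ¬ of 0.12 = 0 (operand ≠ 0)
¬¬x: Gödel ¬ of 0 = 1 (operand is 0)
(x → ¬¬x): 0.12 ≤ 1, so result = 1
¬(x → ¬¬x): Gödel ¬ of 1 = 0 (operand ≠ 0)
(y ∨ y) = max(0.06, 0.06) = 0.06
¬x: Gödel ¬ of 0.12 = 0 (operand ≠ 0)
((y ∨ y) ∨ ¬x) = max(0.06, 0) = 0.06
(¬(x → ¬¬x) → ((y ∨ y) ∨ ¬x)): 0 ≤ 0.06, so result = 1
((w ∨ ¬y) ∧ (¬(x → ¬¬x) → ((y ∨ y) ∨ ¬x))) = min(0.7, 1) = 0.7
((¬¬(¬x → (z ∧ (¬y ∧ ¬x))) ∨ ¬y) ∧ ((w ∨ ¬y) ∧ (¬(x → ¬¬x) → ((y ∨ y) ∨ ¬x)))) = min(1, 0.7) = 0.7

0.70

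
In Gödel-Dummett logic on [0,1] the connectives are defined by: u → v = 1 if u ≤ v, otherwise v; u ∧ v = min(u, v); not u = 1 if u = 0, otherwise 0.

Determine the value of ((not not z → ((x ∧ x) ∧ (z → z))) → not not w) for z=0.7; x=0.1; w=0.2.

not z: Gödel ¬ of 0.7 = 0 (operand ≠ 0)
not not z: Gödel ¬ of 0 = 1 (operand is 0)
(x ∧ x) = min(0.1, 0.1) = 0.1
(z → z): 0.7 ≤ 0.7, so result = 1
((x ∧ x) ∧ (z → z)) = min(0.1, 1) = 0.1
(not not z → ((x ∧ x) ∧ (z → z))): 1 > 0.1, so result = 0.1
not w: Gödel ¬ of 0.2 = 0 (operand ≠ 0)
not not w: Gödel ¬ of 0 = 1 (operand is 0)
((not not z → ((x ∧ x) ∧ (z → z))) → not not w): 0.1 ≤ 1, so result = 1

1.00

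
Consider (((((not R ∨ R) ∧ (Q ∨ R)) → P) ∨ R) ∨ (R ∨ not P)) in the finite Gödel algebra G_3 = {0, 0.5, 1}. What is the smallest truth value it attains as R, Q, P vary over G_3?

The minimum is attained at R = 0, Q = 1, P = 0.5:
  not R: Gödel ¬ of 0 = 1 (operand is 0)
  (not R ∨ R) = max(1, 0) = 1
  (Q ∨ R) = max(1, 0) = 1
  ((not R ∨ R) ∧ (Q ∨ R)) = min(1, 1) = 1
  (((not R ∨ R) ∧ (Q ∨ R)) → P): 1 > 0.5, so result = 0.5
  ((((not R ∨ R) ∧ (Q ∨ R)) → P) ∨ R) = max(0.5, 0) = 0.5
  not P: Gödel ¬ of 0.5 = 0 (operand ≠ 0)
  (R ∨ not P) = max(0, 0) = 0
  (((((not R ∨ R) ∧ (Q ∨ R)) → P) ∨ R) ∨ (R ∨ not P)) = max(0.5, 0) = 0.5
Checking all 27 assignments confirms none give a value below 0.50.

0.50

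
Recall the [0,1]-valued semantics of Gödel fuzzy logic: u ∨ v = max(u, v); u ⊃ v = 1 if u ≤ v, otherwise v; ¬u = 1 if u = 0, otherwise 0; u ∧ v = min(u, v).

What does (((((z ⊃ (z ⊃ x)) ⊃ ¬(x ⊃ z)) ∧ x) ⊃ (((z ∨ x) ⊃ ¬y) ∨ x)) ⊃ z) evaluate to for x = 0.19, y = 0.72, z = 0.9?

0.90

(z ⊃ x): 0.9 > 0.19, so result = 0.19
(z ⊃ (z ⊃ x)): 0.9 > 0.19, so result = 0.19
(x ⊃ z): 0.19 ≤ 0.9, so result = 1
¬(x ⊃ z): Gödel ¬ of 1 = 0 (operand ≠ 0)
((z ⊃ (z ⊃ x)) ⊃ ¬(x ⊃ z)): 0.19 > 0, so result = 0
(((z ⊃ (z ⊃ x)) ⊃ ¬(x ⊃ z)) ∧ x) = min(0, 0.19) = 0
(z ∨ x) = max(0.9, 0.19) = 0.9
¬y: Gödel ¬ of 0.72 = 0 (operand ≠ 0)
((z ∨ x) ⊃ ¬y): 0.9 > 0, so result = 0
(((z ∨ x) ⊃ ¬y) ∨ x) = max(0, 0.19) = 0.19
((((z ⊃ (z ⊃ x)) ⊃ ¬(x ⊃ z)) ∧ x) ⊃ (((z ∨ x) ⊃ ¬y) ∨ x)): 0 ≤ 0.19, so result = 1
(((((z ⊃ (z ⊃ x)) ⊃ ¬(x ⊃ z)) ∧ x) ⊃ (((z ∨ x) ⊃ ¬y) ∨ x)) ⊃ z): 1 > 0.9, so result = 0.9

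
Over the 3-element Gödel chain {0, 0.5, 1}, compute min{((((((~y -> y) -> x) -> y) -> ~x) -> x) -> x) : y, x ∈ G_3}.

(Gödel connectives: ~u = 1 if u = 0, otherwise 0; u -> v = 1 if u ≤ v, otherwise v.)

0.50

The minimum is attained at y = 0.5, x = 0.5:
  ~y: Gödel ¬ of 0.5 = 0 (operand ≠ 0)
  (~y -> y): 0 ≤ 0.5, so result = 1
  ((~y -> y) -> x): 1 > 0.5, so result = 0.5
  (((~y -> y) -> x) -> y): 0.5 ≤ 0.5, so result = 1
  ~x: Gödel ¬ of 0.5 = 0 (operand ≠ 0)
  ((((~y -> y) -> x) -> y) -> ~x): 1 > 0, so result = 0
  (((((~y -> y) -> x) -> y) -> ~x) -> x): 0 ≤ 0.5, so result = 1
  ((((((~y -> y) -> x) -> y) -> ~x) -> x) -> x): 1 > 0.5, so result = 0.5
Checking all 9 assignments confirms none give a value below 0.50.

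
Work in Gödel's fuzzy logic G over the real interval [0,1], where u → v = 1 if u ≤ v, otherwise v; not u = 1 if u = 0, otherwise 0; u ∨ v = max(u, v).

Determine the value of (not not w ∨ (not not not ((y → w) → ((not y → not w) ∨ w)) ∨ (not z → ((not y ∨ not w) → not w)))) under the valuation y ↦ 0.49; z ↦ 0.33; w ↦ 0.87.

not w: Gödel ¬ of 0.87 = 0 (operand ≠ 0)
not not w: Gödel ¬ of 0 = 1 (operand is 0)
(y → w): 0.49 ≤ 0.87, so result = 1
not y: Gödel ¬ of 0.49 = 0 (operand ≠ 0)
not w: Gödel ¬ of 0.87 = 0 (operand ≠ 0)
(not y → not w): 0 ≤ 0, so result = 1
((not y → not w) ∨ w) = max(1, 0.87) = 1
((y → w) → ((not y → not w) ∨ w)): 1 ≤ 1, so result = 1
not ((y → w) → ((not y → not w) ∨ w)): Gödel ¬ of 1 = 0 (operand ≠ 0)
not not ((y → w) → ((not y → not w) ∨ w)): Gödel ¬ of 0 = 1 (operand is 0)
not not not ((y → w) → ((not y → not w) ∨ w)): Gödel ¬ of 1 = 0 (operand ≠ 0)
not z: Gödel ¬ of 0.33 = 0 (operand ≠ 0)
not y: Gödel ¬ of 0.49 = 0 (operand ≠ 0)
not w: Gödel ¬ of 0.87 = 0 (operand ≠ 0)
(not y ∨ not w) = max(0, 0) = 0
not w: Gödel ¬ of 0.87 = 0 (operand ≠ 0)
((not y ∨ not w) → not w): 0 ≤ 0, so result = 1
(not z → ((not y ∨ not w) → not w)): 0 ≤ 1, so result = 1
(not not not ((y → w) → ((not y → not w) ∨ w)) ∨ (not z → ((not y ∨ not w) → not w))) = max(0, 1) = 1
(not not w ∨ (not not not ((y → w) → ((not y → not w) ∨ w)) ∨ (not z → ((not y ∨ not w) → not w)))) = max(1, 1) = 1

1.00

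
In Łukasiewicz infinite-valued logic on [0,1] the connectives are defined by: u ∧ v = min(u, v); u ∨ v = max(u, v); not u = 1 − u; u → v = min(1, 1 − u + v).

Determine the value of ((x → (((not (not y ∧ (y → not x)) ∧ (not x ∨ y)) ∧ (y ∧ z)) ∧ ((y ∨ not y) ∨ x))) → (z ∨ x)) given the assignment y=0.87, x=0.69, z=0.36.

not y: Łukasiewicz ¬ gives 1 − 0.87 = 0.13
not x: Łukasiewicz ¬ gives 1 − 0.69 = 0.31
(y → not x): min(1, 1 − 0.87 + 0.31) = 0.44
(not y ∧ (y → not x)) = min(0.13, 0.44) = 0.13
not (not y ∧ (y → not x)): Łukasiewicz ¬ gives 1 − 0.13 = 0.87
not x: Łukasiewicz ¬ gives 1 − 0.69 = 0.31
(not x ∨ y) = max(0.31, 0.87) = 0.87
(not (not y ∧ (y → not x)) ∧ (not x ∨ y)) = min(0.87, 0.87) = 0.87
(y ∧ z) = min(0.87, 0.36) = 0.36
((not (not y ∧ (y → not x)) ∧ (not x ∨ y)) ∧ (y ∧ z)) = min(0.87, 0.36) = 0.36
not y: Łukasiewicz ¬ gives 1 − 0.87 = 0.13
(y ∨ not y) = max(0.87, 0.13) = 0.87
((y ∨ not y) ∨ x) = max(0.87, 0.69) = 0.87
(((not (not y ∧ (y → not x)) ∧ (not x ∨ y)) ∧ (y ∧ z)) ∧ ((y ∨ not y) ∨ x)) = min(0.36, 0.87) = 0.36
(x → (((not (not y ∧ (y → not x)) ∧ (not x ∨ y)) ∧ (y ∧ z)) ∧ ((y ∨ not y) ∨ x))): min(1, 1 − 0.69 + 0.36) = 0.67
(z ∨ x) = max(0.36, 0.69) = 0.69
((x → (((not (not y ∧ (y → not x)) ∧ (not x ∨ y)) ∧ (y ∧ z)) ∧ ((y ∨ not y) ∨ x))) → (z ∨ x)): min(1, 1 − 0.67 + 0.69) = 1

1.00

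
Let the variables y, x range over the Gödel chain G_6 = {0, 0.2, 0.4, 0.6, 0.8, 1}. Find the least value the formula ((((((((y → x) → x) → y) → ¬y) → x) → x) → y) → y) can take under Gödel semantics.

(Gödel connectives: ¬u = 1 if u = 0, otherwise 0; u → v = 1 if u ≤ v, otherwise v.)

The minimum is attained at y = 0.2, x = 0:
  (y → x): 0.2 > 0, so result = 0
  ((y → x) → x): 0 ≤ 0, so result = 1
  (((y → x) → x) → y): 1 > 0.2, so result = 0.2
  ¬y: Gödel ¬ of 0.2 = 0 (operand ≠ 0)
  ((((y → x) → x) → y) → ¬y): 0.2 > 0, so result = 0
  (((((y → x) → x) → y) → ¬y) → x): 0 ≤ 0, so result = 1
  ((((((y → x) → x) → y) → ¬y) → x) → x): 1 > 0, so result = 0
  (((((((y → x) → x) → y) → ¬y) → x) → x) → y): 0 ≤ 0.2, so result = 1
  ((((((((y → x) → x) → y) → ¬y) → x) → x) → y) → y): 1 > 0.2, so result = 0.2
Checking all 36 assignments confirms none give a value below 0.20.

0.20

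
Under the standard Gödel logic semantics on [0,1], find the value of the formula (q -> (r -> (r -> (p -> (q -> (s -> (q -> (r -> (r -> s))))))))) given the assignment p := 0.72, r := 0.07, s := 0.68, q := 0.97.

(r -> s): 0.07 ≤ 0.68, so result = 1
(r -> (r -> s)): 0.07 ≤ 1, so result = 1
(q -> (r -> (r -> s))): 0.97 ≤ 1, so result = 1
(s -> (q -> (r -> (r -> s)))): 0.68 ≤ 1, so result = 1
(q -> (s -> (q -> (r -> (r -> s))))): 0.97 ≤ 1, so result = 1
(p -> (q -> (s -> (q -> (r -> (r -> s)))))): 0.72 ≤ 1, so result = 1
(r -> (p -> (q -> (s -> (q -> (r -> (r -> s))))))): 0.07 ≤ 1, so result = 1
(r -> (r -> (p -> (q -> (s -> (q -> (r -> (r -> s)))))))): 0.07 ≤ 1, so result = 1
(q -> (r -> (r -> (p -> (q -> (s -> (q -> (r -> (r -> s))))))))): 0.97 ≤ 1, so result = 1

1.00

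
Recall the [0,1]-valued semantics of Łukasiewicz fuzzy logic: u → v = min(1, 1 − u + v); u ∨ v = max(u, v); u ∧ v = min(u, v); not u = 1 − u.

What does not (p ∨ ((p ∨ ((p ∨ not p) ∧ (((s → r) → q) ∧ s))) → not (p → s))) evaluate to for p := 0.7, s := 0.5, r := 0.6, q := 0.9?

0.30

not p: Łukasiewicz ¬ gives 1 − 0.7 = 0.3
(p ∨ not p) = max(0.7, 0.3) = 0.7
(s → r): min(1, 1 − 0.5 + 0.6) = 1
((s → r) → q): min(1, 1 − 1 + 0.9) = 0.9
(((s → r) → q) ∧ s) = min(0.9, 0.5) = 0.5
((p ∨ not p) ∧ (((s → r) → q) ∧ s)) = min(0.7, 0.5) = 0.5
(p ∨ ((p ∨ not p) ∧ (((s → r) → q) ∧ s))) = max(0.7, 0.5) = 0.7
(p → s): min(1, 1 − 0.7 + 0.5) = 0.8
not (p → s): Łukasiewicz ¬ gives 1 − 0.8 = 0.2
((p ∨ ((p ∨ not p) ∧ (((s → r) → q) ∧ s))) → not (p → s)): min(1, 1 − 0.7 + 0.2) = 0.5
(p ∨ ((p ∨ ((p ∨ not p) ∧ (((s → r) → q) ∧ s))) → not (p → s))) = max(0.7, 0.5) = 0.7
not (p ∨ ((p ∨ ((p ∨ not p) ∧ (((s → r) → q) ∧ s))) → not (p → s))): Łukasiewicz ¬ gives 1 − 0.7 = 0.3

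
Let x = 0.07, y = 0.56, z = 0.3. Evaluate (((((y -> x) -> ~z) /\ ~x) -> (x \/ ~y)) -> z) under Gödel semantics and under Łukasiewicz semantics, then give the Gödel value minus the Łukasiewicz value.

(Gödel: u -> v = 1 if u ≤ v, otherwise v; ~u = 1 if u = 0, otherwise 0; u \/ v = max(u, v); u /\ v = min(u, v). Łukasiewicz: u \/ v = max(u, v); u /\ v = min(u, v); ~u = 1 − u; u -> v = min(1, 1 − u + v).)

-0.49

Gödel evaluation:
  (y -> x): 0.56 > 0.07, so result = 0.07
  ~z: Gödel ¬ of 0.3 = 0 (operand ≠ 0)
  ((y -> x) -> ~z): 0.07 > 0, so result = 0
  ~x: Gödel ¬ of 0.07 = 0 (operand ≠ 0)
  (((y -> x) -> ~z) /\ ~x) = min(0, 0) = 0
  ~y: Gödel ¬ of 0.56 = 0 (operand ≠ 0)
  (x \/ ~y) = max(0.07, 0) = 0.07
  ((((y -> x) -> ~z) /\ ~x) -> (x \/ ~y)): 0 ≤ 0.07, so result = 1
  (((((y -> x) -> ~z) /\ ~x) -> (x \/ ~y)) -> z): 1 > 0.3, so result = 0.3
  Gödel value = 0.3
Łukasiewicz evaluation:
  (y -> x): min(1, 1 − 0.56 + 0.07) = 0.51
  ~z: Łukasiewicz ¬ gives 1 − 0.3 = 0.7
  ((y -> x) -> ~z): min(1, 1 − 0.51 + 0.7) = 1
  ~x: Łukasiewicz ¬ gives 1 − 0.07 = 0.93
  (((y -> x) -> ~z) /\ ~x) = min(1, 0.93) = 0.93
  ~y: Łukasiewicz ¬ gives 1 − 0.56 = 0.44
  (x \/ ~y) = max(0.07, 0.44) = 0.44
  ((((y -> x) -> ~z) /\ ~x) -> (x \/ ~y)): min(1, 1 − 0.93 + 0.44) = 0.51
  (((((y -> x) -> ~z) /\ ~x) -> (x \/ ~y)) -> z): min(1, 1 − 0.51 + 0.3) = 0.79
  Łukasiewicz value = 0.79
Difference: 0.3 − 0.79 = -0.49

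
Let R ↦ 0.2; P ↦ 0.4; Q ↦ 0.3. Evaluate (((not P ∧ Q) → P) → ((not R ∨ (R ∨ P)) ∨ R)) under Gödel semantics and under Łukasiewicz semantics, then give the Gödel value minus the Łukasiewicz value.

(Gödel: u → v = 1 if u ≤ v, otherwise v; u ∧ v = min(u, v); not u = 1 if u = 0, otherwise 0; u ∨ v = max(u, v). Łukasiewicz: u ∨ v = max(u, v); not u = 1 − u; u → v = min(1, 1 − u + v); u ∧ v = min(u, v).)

-0.40

Gödel evaluation:
  not P: Gödel ¬ of 0.4 = 0 (operand ≠ 0)
  (not P ∧ Q) = min(0, 0.3) = 0
  ((not P ∧ Q) → P): 0 ≤ 0.4, so result = 1
  not R: Gödel ¬ of 0.2 = 0 (operand ≠ 0)
  (R ∨ P) = max(0.2, 0.4) = 0.4
  (not R ∨ (R ∨ P)) = max(0, 0.4) = 0.4
  ((not R ∨ (R ∨ P)) ∨ R) = max(0.4, 0.2) = 0.4
  (((not P ∧ Q) → P) → ((not R ∨ (R ∨ P)) ∨ R)): 1 > 0.4, so result = 0.4
  Gödel value = 0.4
Łukasiewicz evaluation:
  not P: Łukasiewicz ¬ gives 1 − 0.4 = 0.6
  (not P ∧ Q) = min(0.6, 0.3) = 0.3
  ((not P ∧ Q) → P): min(1, 1 − 0.3 + 0.4) = 1
  not R: Łukasiewicz ¬ gives 1 − 0.2 = 0.8
  (R ∨ P) = max(0.2, 0.4) = 0.4
  (not R ∨ (R ∨ P)) = max(0.8, 0.4) = 0.8
  ((not R ∨ (R ∨ P)) ∨ R) = max(0.8, 0.2) = 0.8
  (((not P ∧ Q) → P) → ((not R ∨ (R ∨ P)) ∨ R)): min(1, 1 − 1 + 0.8) = 0.8
  Łukasiewicz value = 0.8
Difference: 0.4 − 0.8 = -0.40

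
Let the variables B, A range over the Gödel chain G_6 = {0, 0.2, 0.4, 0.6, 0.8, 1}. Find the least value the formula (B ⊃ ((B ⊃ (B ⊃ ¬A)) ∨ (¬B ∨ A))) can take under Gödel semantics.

0.20

The minimum is attained at B = 0.4, A = 0.2:
  ¬A: Gödel ¬ of 0.2 = 0 (operand ≠ 0)
  (B ⊃ ¬A): 0.4 > 0, so result = 0
  (B ⊃ (B ⊃ ¬A)): 0.4 > 0, so result = 0
  ¬B: Gödel ¬ of 0.4 = 0 (operand ≠ 0)
  (¬B ∨ A) = max(0, 0.2) = 0.2
  ((B ⊃ (B ⊃ ¬A)) ∨ (¬B ∨ A)) = max(0, 0.2) = 0.2
  (B ⊃ ((B ⊃ (B ⊃ ¬A)) ∨ (¬B ∨ A))): 0.4 > 0.2, so result = 0.2
Checking all 36 assignments confirms none give a value below 0.20.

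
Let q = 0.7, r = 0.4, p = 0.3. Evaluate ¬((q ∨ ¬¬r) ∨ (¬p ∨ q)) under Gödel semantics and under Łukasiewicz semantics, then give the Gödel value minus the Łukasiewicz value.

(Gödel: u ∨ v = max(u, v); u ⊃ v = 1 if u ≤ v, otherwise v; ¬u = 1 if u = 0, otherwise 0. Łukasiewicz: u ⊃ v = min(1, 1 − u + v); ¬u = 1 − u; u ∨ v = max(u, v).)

-0.30

Gödel evaluation:
  ¬r: Gödel ¬ of 0.4 = 0 (operand ≠ 0)
  ¬¬r: Gödel ¬ of 0 = 1 (operand is 0)
  (q ∨ ¬¬r) = max(0.7, 1) = 1
  ¬p: Gödel ¬ of 0.3 = 0 (operand ≠ 0)
  (¬p ∨ q) = max(0, 0.7) = 0.7
  ((q ∨ ¬¬r) ∨ (¬p ∨ q)) = max(1, 0.7) = 1
  ¬((q ∨ ¬¬r) ∨ (¬p ∨ q)): Gödel ¬ of 1 = 0 (operand ≠ 0)
  Gödel value = 0
Łukasiewicz evaluation:
  ¬r: Łukasiewicz ¬ gives 1 − 0.4 = 0.6
  ¬¬r: Łukasiewicz ¬ gives 1 − 0.6 = 0.4
  (q ∨ ¬¬r) = max(0.7, 0.4) = 0.7
  ¬p: Łukasiewicz ¬ gives 1 − 0.3 = 0.7
  (¬p ∨ q) = max(0.7, 0.7) = 0.7
  ((q ∨ ¬¬r) ∨ (¬p ∨ q)) = max(0.7, 0.7) = 0.7
  ¬((q ∨ ¬¬r) ∨ (¬p ∨ q)): Łukasiewicz ¬ gives 1 − 0.7 = 0.3
  Łukasiewicz value = 0.3
Difference: 0 − 0.3 = -0.30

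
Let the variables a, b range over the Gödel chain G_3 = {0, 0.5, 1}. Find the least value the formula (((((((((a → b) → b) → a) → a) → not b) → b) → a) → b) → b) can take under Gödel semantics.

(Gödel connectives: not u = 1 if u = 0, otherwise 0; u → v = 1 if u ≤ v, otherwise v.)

The minimum is attained at a = 0, b = 0.5:
  (a → b): 0 ≤ 0.5, so result = 1
  ((a → b) → b): 1 > 0.5, so result = 0.5
  (((a → b) → b) → a): 0.5 > 0, so result = 0
  ((((a → b) → b) → a) → a): 0 ≤ 0, so result = 1
  not b: Gödel ¬ of 0.5 = 0 (operand ≠ 0)
  (((((a → b) → b) → a) → a) → not b): 1 > 0, so result = 0
  ((((((a → b) → b) → a) → a) → not b) → b): 0 ≤ 0.5, so result = 1
  (((((((a → b) → b) → a) → a) → not b) → b) → a): 1 > 0, so result = 0
  ((((((((a → b) → b) → a) → a) → not b) → b) → a) → b): 0 ≤ 0.5, so result = 1
  (((((((((a → b) → b) → a) → a) → not b) → b) → a) → b) → b): 1 > 0.5, so result = 0.5
Checking all 9 assignments confirms none give a value below 0.50.

0.50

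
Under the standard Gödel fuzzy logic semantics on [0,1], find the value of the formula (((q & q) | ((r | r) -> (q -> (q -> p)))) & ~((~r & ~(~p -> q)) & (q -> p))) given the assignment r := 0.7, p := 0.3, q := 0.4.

(q & q) = min(0.4, 0.4) = 0.4
(r | r) = max(0.7, 0.7) = 0.7
(q -> p): 0.4 > 0.3, so result = 0.3
(q -> (q -> p)): 0.4 > 0.3, so result = 0.3
((r | r) -> (q -> (q -> p))): 0.7 > 0.3, so result = 0.3
((q & q) | ((r | r) -> (q -> (q -> p)))) = max(0.4, 0.3) = 0.4
~r: Gödel ¬ of 0.7 = 0 (operand ≠ 0)
~p: Gödel ¬ of 0.3 = 0 (operand ≠ 0)
(~p -> q): 0 ≤ 0.4, so result = 1
~(~p -> q): Gödel ¬ of 1 = 0 (operand ≠ 0)
(~r & ~(~p -> q)) = min(0, 0) = 0
(q -> p): 0.4 > 0.3, so result = 0.3
((~r & ~(~p -> q)) & (q -> p)) = min(0, 0.3) = 0
~((~r & ~(~p -> q)) & (q -> p)): Gödel ¬ of 0 = 1 (operand is 0)
(((q & q) | ((r | r) -> (q -> (q -> p)))) & ~((~r & ~(~p -> q)) & (q -> p))) = min(0.4, 1) = 0.4

0.40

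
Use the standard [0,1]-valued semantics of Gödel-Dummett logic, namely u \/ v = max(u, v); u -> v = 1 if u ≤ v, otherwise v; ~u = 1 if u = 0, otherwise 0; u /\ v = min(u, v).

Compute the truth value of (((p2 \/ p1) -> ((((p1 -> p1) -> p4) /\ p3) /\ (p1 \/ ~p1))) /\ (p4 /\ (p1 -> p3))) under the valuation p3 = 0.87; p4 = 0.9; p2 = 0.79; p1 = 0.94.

(p2 \/ p1) = max(0.79, 0.94) = 0.94
(p1 -> p1): 0.94 ≤ 0.94, so result = 1
((p1 -> p1) -> p4): 1 > 0.9, so result = 0.9
(((p1 -> p1) -> p4) /\ p3) = min(0.9, 0.87) = 0.87
~p1: Gödel ¬ of 0.94 = 0 (operand ≠ 0)
(p1 \/ ~p1) = max(0.94, 0) = 0.94
((((p1 -> p1) -> p4) /\ p3) /\ (p1 \/ ~p1)) = min(0.87, 0.94) = 0.87
((p2 \/ p1) -> ((((p1 -> p1) -> p4) /\ p3) /\ (p1 \/ ~p1))): 0.94 > 0.87, so result = 0.87
(p1 -> p3): 0.94 > 0.87, so result = 0.87
(p4 /\ (p1 -> p3)) = min(0.9, 0.87) = 0.87
(((p2 \/ p1) -> ((((p1 -> p1) -> p4) /\ p3) /\ (p1 \/ ~p1))) /\ (p4 /\ (p1 -> p3))) = min(0.87, 0.87) = 0.87

0.87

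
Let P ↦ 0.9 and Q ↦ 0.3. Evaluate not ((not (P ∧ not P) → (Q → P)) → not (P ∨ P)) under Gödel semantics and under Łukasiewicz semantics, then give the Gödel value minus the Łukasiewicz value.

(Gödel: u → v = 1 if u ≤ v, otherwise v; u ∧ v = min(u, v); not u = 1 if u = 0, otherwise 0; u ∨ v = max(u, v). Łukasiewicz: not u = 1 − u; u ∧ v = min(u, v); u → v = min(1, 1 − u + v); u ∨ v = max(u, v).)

Gödel evaluation:
  not P: Gödel ¬ of 0.9 = 0 (operand ≠ 0)
  (P ∧ not P) = min(0.9, 0) = 0
  not (P ∧ not P): Gödel ¬ of 0 = 1 (operand is 0)
  (Q → P): 0.3 ≤ 0.9, so result = 1
  (not (P ∧ not P) → (Q → P)): 1 ≤ 1, so result = 1
  (P ∨ P) = max(0.9, 0.9) = 0.9
  not (P ∨ P): Gödel ¬ of 0.9 = 0 (operand ≠ 0)
  ((not (P ∧ not P) → (Q → P)) → not (P ∨ P)): 1 > 0, so result = 0
  not ((not (P ∧ not P) → (Q → P)) → not (P ∨ P)): Gödel ¬ of 0 = 1 (operand is 0)
  Gödel value = 1
Łukasiewicz evaluation:
  not P: Łukasiewicz ¬ gives 1 − 0.9 = 0.1
  (P ∧ not P) = min(0.9, 0.1) = 0.1
  not (P ∧ not P): Łukasiewicz ¬ gives 1 − 0.1 = 0.9
  (Q → P): min(1, 1 − 0.3 + 0.9) = 1
  (not (P ∧ not P) → (Q → P)): min(1, 1 − 0.9 + 1) = 1
  (P ∨ P) = max(0.9, 0.9) = 0.9
  not (P ∨ P): Łukasiewicz ¬ gives 1 − 0.9 = 0.1
  ((not (P ∧ not P) → (Q → P)) → not (P ∨ P)): min(1, 1 − 1 + 0.1) = 0.1
  not ((not (P ∧ not P) → (Q → P)) → not (P ∨ P)): Łukasiewicz ¬ gives 1 − 0.1 = 0.9
  Łukasiewicz value = 0.9
Difference: 1 − 0.9 = 0.10

0.10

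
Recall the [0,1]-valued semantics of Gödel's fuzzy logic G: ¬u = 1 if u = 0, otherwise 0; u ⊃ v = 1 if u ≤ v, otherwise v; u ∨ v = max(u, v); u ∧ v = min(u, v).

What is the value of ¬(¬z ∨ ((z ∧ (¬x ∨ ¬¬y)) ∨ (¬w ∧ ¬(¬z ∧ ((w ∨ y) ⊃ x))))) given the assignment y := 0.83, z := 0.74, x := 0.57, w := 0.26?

0.00

¬z: Gödel ¬ of 0.74 = 0 (operand ≠ 0)
¬x: Gödel ¬ of 0.57 = 0 (operand ≠ 0)
¬y: Gödel ¬ of 0.83 = 0 (operand ≠ 0)
¬¬y: Gödel ¬ of 0 = 1 (operand is 0)
(¬x ∨ ¬¬y) = max(0, 1) = 1
(z ∧ (¬x ∨ ¬¬y)) = min(0.74, 1) = 0.74
¬w: Gödel ¬ of 0.26 = 0 (operand ≠ 0)
¬z: Gödel ¬ of 0.74 = 0 (operand ≠ 0)
(w ∨ y) = max(0.26, 0.83) = 0.83
((w ∨ y) ⊃ x): 0.83 > 0.57, so result = 0.57
(¬z ∧ ((w ∨ y) ⊃ x)) = min(0, 0.57) = 0
¬(¬z ∧ ((w ∨ y) ⊃ x)): Gödel ¬ of 0 = 1 (operand is 0)
(¬w ∧ ¬(¬z ∧ ((w ∨ y) ⊃ x))) = min(0, 1) = 0
((z ∧ (¬x ∨ ¬¬y)) ∨ (¬w ∧ ¬(¬z ∧ ((w ∨ y) ⊃ x)))) = max(0.74, 0) = 0.74
(¬z ∨ ((z ∧ (¬x ∨ ¬¬y)) ∨ (¬w ∧ ¬(¬z ∧ ((w ∨ y) ⊃ x))))) = max(0, 0.74) = 0.74
¬(¬z ∨ ((z ∧ (¬x ∨ ¬¬y)) ∨ (¬w ∧ ¬(¬z ∧ ((w ∨ y) ⊃ x))))): Gödel ¬ of 0.74 = 0 (operand ≠ 0)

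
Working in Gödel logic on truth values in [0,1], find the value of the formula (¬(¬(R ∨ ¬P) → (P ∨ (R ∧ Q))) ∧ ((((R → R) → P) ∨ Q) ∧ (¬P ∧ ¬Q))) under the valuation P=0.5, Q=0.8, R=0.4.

0.00

¬P: Gödel ¬ of 0.5 = 0 (operand ≠ 0)
(R ∨ ¬P) = max(0.4, 0) = 0.4
¬(R ∨ ¬P): Gödel ¬ of 0.4 = 0 (operand ≠ 0)
(R ∧ Q) = min(0.4, 0.8) = 0.4
(P ∨ (R ∧ Q)) = max(0.5, 0.4) = 0.5
(¬(R ∨ ¬P) → (P ∨ (R ∧ Q))): 0 ≤ 0.5, so result = 1
¬(¬(R ∨ ¬P) → (P ∨ (R ∧ Q))): Gödel ¬ of 1 = 0 (operand ≠ 0)
(R → R): 0.4 ≤ 0.4, so result = 1
((R → R) → P): 1 > 0.5, so result = 0.5
(((R → R) → P) ∨ Q) = max(0.5, 0.8) = 0.8
¬P: Gödel ¬ of 0.5 = 0 (operand ≠ 0)
¬Q: Gödel ¬ of 0.8 = 0 (operand ≠ 0)
(¬P ∧ ¬Q) = min(0, 0) = 0
((((R → R) → P) ∨ Q) ∧ (¬P ∧ ¬Q)) = min(0.8, 0) = 0
(¬(¬(R ∨ ¬P) → (P ∨ (R ∧ Q))) ∧ ((((R → R) → P) ∨ Q) ∧ (¬P ∧ ¬Q))) = min(0, 0) = 0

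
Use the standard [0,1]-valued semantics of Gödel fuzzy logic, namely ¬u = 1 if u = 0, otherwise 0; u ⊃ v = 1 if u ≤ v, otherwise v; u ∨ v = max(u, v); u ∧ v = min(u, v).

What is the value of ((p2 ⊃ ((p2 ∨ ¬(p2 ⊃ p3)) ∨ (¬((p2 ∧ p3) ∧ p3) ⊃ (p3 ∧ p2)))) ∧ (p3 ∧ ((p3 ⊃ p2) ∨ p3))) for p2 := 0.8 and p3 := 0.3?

(p2 ⊃ p3): 0.8 > 0.3, so result = 0.3
¬(p2 ⊃ p3): Gödel ¬ of 0.3 = 0 (operand ≠ 0)
(p2 ∨ ¬(p2 ⊃ p3)) = max(0.8, 0) = 0.8
(p2 ∧ p3) = min(0.8, 0.3) = 0.3
((p2 ∧ p3) ∧ p3) = min(0.3, 0.3) = 0.3
¬((p2 ∧ p3) ∧ p3): Gödel ¬ of 0.3 = 0 (operand ≠ 0)
(p3 ∧ p2) = min(0.3, 0.8) = 0.3
(¬((p2 ∧ p3) ∧ p3) ⊃ (p3 ∧ p2)): 0 ≤ 0.3, so result = 1
((p2 ∨ ¬(p2 ⊃ p3)) ∨ (¬((p2 ∧ p3) ∧ p3) ⊃ (p3 ∧ p2))) = max(0.8, 1) = 1
(p2 ⊃ ((p2 ∨ ¬(p2 ⊃ p3)) ∨ (¬((p2 ∧ p3) ∧ p3) ⊃ (p3 ∧ p2)))): 0.8 ≤ 1, so result = 1
(p3 ⊃ p2): 0.3 ≤ 0.8, so result = 1
((p3 ⊃ p2) ∨ p3) = max(1, 0.3) = 1
(p3 ∧ ((p3 ⊃ p2) ∨ p3)) = min(0.3, 1) = 0.3
((p2 ⊃ ((p2 ∨ ¬(p2 ⊃ p3)) ∨ (¬((p2 ∧ p3) ∧ p3) ⊃ (p3 ∧ p2)))) ∧ (p3 ∧ ((p3 ⊃ p2) ∨ p3))) = min(1, 0.3) = 0.3

0.30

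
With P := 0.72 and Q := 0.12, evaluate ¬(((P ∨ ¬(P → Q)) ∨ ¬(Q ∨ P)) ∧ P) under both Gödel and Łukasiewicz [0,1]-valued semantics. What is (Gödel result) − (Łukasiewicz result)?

Gödel evaluation:
  (P → Q): 0.72 > 0.12, so result = 0.12
  ¬(P → Q): Gödel ¬ of 0.12 = 0 (operand ≠ 0)
  (P ∨ ¬(P → Q)) = max(0.72, 0) = 0.72
  (Q ∨ P) = max(0.12, 0.72) = 0.72
  ¬(Q ∨ P): Gödel ¬ of 0.72 = 0 (operand ≠ 0)
  ((P ∨ ¬(P → Q)) ∨ ¬(Q ∨ P)) = max(0.72, 0) = 0.72
  (((P ∨ ¬(P → Q)) ∨ ¬(Q ∨ P)) ∧ P) = min(0.72, 0.72) = 0.72
  ¬(((P ∨ ¬(P → Q)) ∨ ¬(Q ∨ P)) ∧ P): Gödel ¬ of 0.72 = 0 (operand ≠ 0)
  Gödel value = 0
Łukasiewicz evaluation:
  (P → Q): min(1, 1 − 0.72 + 0.12) = 0.4
  ¬(P → Q): Łukasiewicz ¬ gives 1 − 0.4 = 0.6
  (P ∨ ¬(P → Q)) = max(0.72, 0.6) = 0.72
  (Q ∨ P) = max(0.12, 0.72) = 0.72
  ¬(Q ∨ P): Łukasiewicz ¬ gives 1 − 0.72 = 0.28
  ((P ∨ ¬(P → Q)) ∨ ¬(Q ∨ P)) = max(0.72, 0.28) = 0.72
  (((P ∨ ¬(P → Q)) ∨ ¬(Q ∨ P)) ∧ P) = min(0.72, 0.72) = 0.72
  ¬(((P ∨ ¬(P → Q)) ∨ ¬(Q ∨ P)) ∧ P): Łukasiewicz ¬ gives 1 − 0.72 = 0.28
  Łukasiewicz value = 0.28
Difference: 0 − 0.28 = -0.28

-0.28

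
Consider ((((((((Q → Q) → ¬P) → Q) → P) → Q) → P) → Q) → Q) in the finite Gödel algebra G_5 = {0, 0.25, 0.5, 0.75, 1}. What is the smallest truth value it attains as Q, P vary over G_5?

The minimum is attained at Q = 0.25, P = 0:
  (Q → Q): 0.25 ≤ 0.25, so result = 1
  ¬P: Gödel ¬ of 0 = 1 (operand is 0)
  ((Q → Q) → ¬P): 1 ≤ 1, so result = 1
  (((Q → Q) → ¬P) → Q): 1 > 0.25, so result = 0.25
  ((((Q → Q) → ¬P) → Q) → P): 0.25 > 0, so result = 0
  (((((Q → Q) → ¬P) → Q) → P) → Q): 0 ≤ 0.25, so result = 1
  ((((((Q → Q) → ¬P) → Q) → P) → Q) → P): 1 > 0, so result = 0
  (((((((Q → Q) → ¬P) → Q) → P) → Q) → P) → Q): 0 ≤ 0.25, so result = 1
  ((((((((Q → Q) → ¬P) → Q) → P) → Q) → P) → Q) → Q): 1 > 0.25, so result = 0.25
Checking all 25 assignments confirms none give a value below 0.25.

0.25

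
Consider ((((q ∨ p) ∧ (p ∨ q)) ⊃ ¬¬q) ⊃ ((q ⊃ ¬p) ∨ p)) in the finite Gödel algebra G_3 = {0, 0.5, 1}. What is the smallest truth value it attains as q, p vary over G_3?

The minimum is attained at q = 0.5, p = 0.5:
  (q ∨ p) = max(0.5, 0.5) = 0.5
  (p ∨ q) = max(0.5, 0.5) = 0.5
  ((q ∨ p) ∧ (p ∨ q)) = min(0.5, 0.5) = 0.5
  ¬q: Gödel ¬ of 0.5 = 0 (operand ≠ 0)
  ¬¬q: Gödel ¬ of 0 = 1 (operand is 0)
  (((q ∨ p) ∧ (p ∨ q)) ⊃ ¬¬q): 0.5 ≤ 1, so result = 1
  ¬p: Gödel ¬ of 0.5 = 0 (operand ≠ 0)
  (q ⊃ ¬p): 0.5 > 0, so result = 0
  ((q ⊃ ¬p) ∨ p) = max(0, 0.5) = 0.5
  ((((q ∨ p) ∧ (p ∨ q)) ⊃ ¬¬q) ⊃ ((q ⊃ ¬p) ∨ p)): 1 > 0.5, so result = 0.5
Checking all 9 assignments confirms none give a value below 0.50.

0.50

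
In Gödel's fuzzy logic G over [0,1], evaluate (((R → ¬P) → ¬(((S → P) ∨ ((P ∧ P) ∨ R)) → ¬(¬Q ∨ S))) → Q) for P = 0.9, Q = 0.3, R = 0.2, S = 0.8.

0.30

¬P: Gödel ¬ of 0.9 = 0 (operand ≠ 0)
(R → ¬P): 0.2 > 0, so result = 0
(S → P): 0.8 ≤ 0.9, so result = 1
(P ∧ P) = min(0.9, 0.9) = 0.9
((P ∧ P) ∨ R) = max(0.9, 0.2) = 0.9
((S → P) ∨ ((P ∧ P) ∨ R)) = max(1, 0.9) = 1
¬Q: Gödel ¬ of 0.3 = 0 (operand ≠ 0)
(¬Q ∨ S) = max(0, 0.8) = 0.8
¬(¬Q ∨ S): Gödel ¬ of 0.8 = 0 (operand ≠ 0)
(((S → P) ∨ ((P ∧ P) ∨ R)) → ¬(¬Q ∨ S)): 1 > 0, so result = 0
¬(((S → P) ∨ ((P ∧ P) ∨ R)) → ¬(¬Q ∨ S)): Gödel ¬ of 0 = 1 (operand is 0)
((R → ¬P) → ¬(((S → P) ∨ ((P ∧ P) ∨ R)) → ¬(¬Q ∨ S))): 0 ≤ 1, so result = 1
(((R → ¬P) → ¬(((S → P) ∨ ((P ∧ P) ∨ R)) → ¬(¬Q ∨ S))) → Q): 1 > 0.3, so result = 0.3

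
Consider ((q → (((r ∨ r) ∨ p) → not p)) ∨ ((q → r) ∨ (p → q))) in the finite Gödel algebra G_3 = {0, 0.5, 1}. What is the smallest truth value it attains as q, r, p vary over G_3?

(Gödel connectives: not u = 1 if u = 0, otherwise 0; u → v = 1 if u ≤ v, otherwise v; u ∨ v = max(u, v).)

The minimum is attained at q = 0.5, r = 0, p = 1:
  (r ∨ r) = max(0, 0) = 0
  ((r ∨ r) ∨ p) = max(0, 1) = 1
  not p: Gödel ¬ of 1 = 0 (operand ≠ 0)
  (((r ∨ r) ∨ p) → not p): 1 > 0, so result = 0
  (q → (((r ∨ r) ∨ p) → not p)): 0.5 > 0, so result = 0
  (q → r): 0.5 > 0, so result = 0
  (p → q): 1 > 0.5, so result = 0.5
  ((q → r) ∨ (p → q)) = max(0, 0.5) = 0.5
  ((q → (((r ∨ r) ∨ p) → not p)) ∨ ((q → r) ∨ (p → q))) = max(0, 0.5) = 0.5
Checking all 27 assignments confirms none give a value below 0.50.

0.50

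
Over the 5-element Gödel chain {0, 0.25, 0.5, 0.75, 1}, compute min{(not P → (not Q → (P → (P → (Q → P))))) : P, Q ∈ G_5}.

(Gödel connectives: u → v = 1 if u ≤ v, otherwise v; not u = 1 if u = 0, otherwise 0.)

1.00

Every assignment gives 1. For instance at P = 0, Q = 0:
  not P: Gödel ¬ of 0 = 1 (operand is 0)
  not Q: Gödel ¬ of 0 = 1 (operand is 0)
  (Q → P): 0 ≤ 0, so result = 1
  (P → (Q → P)): 0 ≤ 1, so result = 1
  (P → (P → (Q → P))): 0 ≤ 1, so result = 1
  (not Q → (P → (P → (Q → P)))): 1 ≤ 1, so result = 1
  (not P → (not Q → (P → (P → (Q → P))))): 1 ≤ 1, so result = 1
All 25 assignments give value 1 — the formula is a G_5-tautology.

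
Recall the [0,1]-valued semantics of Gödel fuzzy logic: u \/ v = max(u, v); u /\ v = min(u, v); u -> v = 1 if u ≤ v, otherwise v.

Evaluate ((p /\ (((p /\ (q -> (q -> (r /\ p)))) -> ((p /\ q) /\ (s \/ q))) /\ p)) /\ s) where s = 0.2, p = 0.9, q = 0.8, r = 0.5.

(r /\ p) = min(0.5, 0.9) = 0.5
(q -> (r /\ p)): 0.8 > 0.5, so result = 0.5
(q -> (q -> (r /\ p))): 0.8 > 0.5, so result = 0.5
(p /\ (q -> (q -> (r /\ p)))) = min(0.9, 0.5) = 0.5
(p /\ q) = min(0.9, 0.8) = 0.8
(s \/ q) = max(0.2, 0.8) = 0.8
((p /\ q) /\ (s \/ q)) = min(0.8, 0.8) = 0.8
((p /\ (q -> (q -> (r /\ p)))) -> ((p /\ q) /\ (s \/ q))): 0.5 ≤ 0.8, so result = 1
(((p /\ (q -> (q -> (r /\ p)))) -> ((p /\ q) /\ (s \/ q))) /\ p) = min(1, 0.9) = 0.9
(p /\ (((p /\ (q -> (q -> (r /\ p)))) -> ((p /\ q) /\ (s \/ q))) /\ p)) = min(0.9, 0.9) = 0.9
((p /\ (((p /\ (q -> (q -> (r /\ p)))) -> ((p /\ q) /\ (s \/ q))) /\ p)) /\ s) = min(0.9, 0.2) = 0.2

0.20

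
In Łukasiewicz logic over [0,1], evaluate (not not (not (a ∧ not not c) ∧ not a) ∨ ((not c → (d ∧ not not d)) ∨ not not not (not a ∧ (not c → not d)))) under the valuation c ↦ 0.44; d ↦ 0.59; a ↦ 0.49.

1.00

not c: Łukasiewicz ¬ gives 1 − 0.44 = 0.56
not not c: Łukasiewicz ¬ gives 1 − 0.56 = 0.44
(a ∧ not not c) = min(0.49, 0.44) = 0.44
not (a ∧ not not c): Łukasiewicz ¬ gives 1 − 0.44 = 0.56
not a: Łukasiewicz ¬ gives 1 − 0.49 = 0.51
(not (a ∧ not not c) ∧ not a) = min(0.56, 0.51) = 0.51
not (not (a ∧ not not c) ∧ not a): Łukasiewicz ¬ gives 1 − 0.51 = 0.49
not not (not (a ∧ not not c) ∧ not a): Łukasiewicz ¬ gives 1 − 0.49 = 0.51
not c: Łukasiewicz ¬ gives 1 − 0.44 = 0.56
not d: Łukasiewicz ¬ gives 1 − 0.59 = 0.41
not not d: Łukasiewicz ¬ gives 1 − 0.41 = 0.59
(d ∧ not not d) = min(0.59, 0.59) = 0.59
(not c → (d ∧ not not d)): min(1, 1 − 0.56 + 0.59) = 1
not a: Łukasiewicz ¬ gives 1 − 0.49 = 0.51
not c: Łukasiewicz ¬ gives 1 − 0.44 = 0.56
not d: Łukasiewicz ¬ gives 1 − 0.59 = 0.41
(not c → not d): min(1, 1 − 0.56 + 0.41) = 0.85
(not a ∧ (not c → not d)) = min(0.51, 0.85) = 0.51
not (not a ∧ (not c → not d)): Łukasiewicz ¬ gives 1 − 0.51 = 0.49
not not (not a ∧ (not c → not d)): Łukasiewicz ¬ gives 1 − 0.49 = 0.51
not not not (not a ∧ (not c → not d)): Łukasiewicz ¬ gives 1 − 0.51 = 0.49
((not c → (d ∧ not not d)) ∨ not not not (not a ∧ (not c → not d))) = max(1, 0.49) = 1
(not not (not (a ∧ not not c) ∧ not a) ∨ ((not c → (d ∧ not not d)) ∨ not not not (not a ∧ (not c → not d)))) = max(0.51, 1) = 1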